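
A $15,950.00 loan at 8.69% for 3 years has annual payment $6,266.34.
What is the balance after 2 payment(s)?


Formula: Balance = PV*(1+r)^k - PMT*((1+r)^k - 1)/r
Growth: (1 + 0.0869)^2 = 1.181352
Accumulated factor: ((1+r)^k - 1)/r = 2.0869
Balance = $15,950.00 * 1.181352 - $6,266.34 * 2.0869
Balance = $5,765.33

$5,765.33


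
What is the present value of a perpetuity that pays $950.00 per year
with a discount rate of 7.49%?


Formula: PV = C / r
Substituting: PV = $950.00 / 0.0749
PV = $12,683.58

$12,683.58


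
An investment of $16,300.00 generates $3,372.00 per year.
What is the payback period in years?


Formula: Payback = investment / annual cash flow
Substituting: Payback = $16,300.00 / $3,372.00
Payback = 4.8339 years

4.8339 years


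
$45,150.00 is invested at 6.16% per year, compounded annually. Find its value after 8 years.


Formula: FV = P * (1 + r)^n
Substituting: FV = $45,150.00 * (1 + 0.0616)^8
Growth factor: (1.0616)^8 = 1.613197
FV = $45,150.00 * 1.613197 = $72,835.82

$72,835.82


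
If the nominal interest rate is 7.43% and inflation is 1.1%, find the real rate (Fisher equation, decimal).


Formula: (1 + r_real) = (1 + r_nom) / (1 + inflation)
Substituting: (1 + r_real) = 1.0743 / 1.011
(1 + r_real) = 1.062611
r_real = 1.062611 - 1 = 0.062611

0.062611


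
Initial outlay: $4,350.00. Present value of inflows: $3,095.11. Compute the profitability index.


Formula: PI = PV(cash flows) / initial investment
Substituting: PI = $3,095.11 / $4,350.00
PI = 0.7115

0.7115


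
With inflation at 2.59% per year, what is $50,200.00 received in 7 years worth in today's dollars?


Formula: Real value = nominal / (1 + inflation)^years
Price level: (1 + 0.0259)^7 = 1.196011
Real value = $50,200.00 / 1.196011 = $41,972.85

$41,972.85


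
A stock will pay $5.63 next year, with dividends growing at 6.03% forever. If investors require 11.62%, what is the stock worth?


Formula: P = D1 / (r - g)
Spread: r - g = 0.1162 - 0.0603 = 0.0559
Substituting: P = $5.63 / 0.0559
P = $100.72

$100.72


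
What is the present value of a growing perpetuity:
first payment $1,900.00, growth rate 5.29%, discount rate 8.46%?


Formula: PV = C / (r - g)
Spread: r - g = 0.0846 - 0.0529 = 0.0317
Substituting: PV = $1,900.00 / 0.0317
PV = $59,936.91

$59,936.91


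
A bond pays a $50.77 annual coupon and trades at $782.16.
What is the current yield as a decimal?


Formula: Current yield = annual coupon / price
Substituting: CY = $50.77 / $782.16
CY = 0.06491

0.06491


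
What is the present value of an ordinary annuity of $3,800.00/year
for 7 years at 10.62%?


Formula: PV = PMT * (1 - (1+r)^(-n)) / r
Discount factor: (1 + 0.1062)^(-7) = 0.493361
Bracket: 1 - 0.493361 = 0.506639
PV = $3,800.00 * 0.506639 / 0.1062 = $18,128.34

$18,128.34


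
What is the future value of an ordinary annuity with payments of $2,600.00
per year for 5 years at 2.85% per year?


Formula: FV = PMT * ((1+r)^n - 1) / r
Growth factor: (1 + 0.0285)^5 = 1.150857
Numerator: 1.150857 - 1 = 0.150857
FV = $2,600.00 * 0.150857 / 0.0285 = $13,762.42

$13,762.42


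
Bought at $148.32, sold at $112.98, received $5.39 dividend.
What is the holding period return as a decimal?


Formula: HPR = (P1 - P0 + D) / P0
Gain: $112.98 - $148.32 + $5.39 = -$29.95
HPR = -$29.95 / $148.32 = -0.2019

-0.2019


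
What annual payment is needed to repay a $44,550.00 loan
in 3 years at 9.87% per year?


Formula: PMT = PV * r / (1 - (1+r)^(-n))
Denominator: 1 - (1 + 0.0987)^(-3) = 0.246015
Numerator: $44,550.00 * 0.0987 = 4397.085
PMT = 4397.085 / 0.246015 = $17,873.23

$17,873.23


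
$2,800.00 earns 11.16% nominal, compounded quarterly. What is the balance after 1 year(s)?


Formula: FV = P * (1 + r/m)^(m*t)
Period rate: r/m = 0.1116 / 4 = 0.0279
Total periods: m*t = 4 * 1 = 4
Growth factor: (1 + 0.0279)^4 = 1.116358
FV = $2,800.00 * 1.116358 = $3,125.80

$3,125.80


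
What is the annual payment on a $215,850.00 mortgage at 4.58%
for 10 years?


Formula: PMT = PV * r / (1 - (1+r)^(-n))
Denominator: 1 - (1 + 0.0458)^(-10) = 0.360981
Numerator: $215,850.00 * 0.0458 = 9885.93
PMT = 9885.93 / 0.360981 = $27,386.27

$27,386.27


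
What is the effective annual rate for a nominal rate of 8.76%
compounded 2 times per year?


Formula: EAR = (1 + r/m)^m - 1
Period rate: r/m = 0.0876 / 2 = 0.0438
Compounding: (1 + 0.0438)^2 = 1.089518
EAR = 1.089518 - 1 = 0.089518

0.089518


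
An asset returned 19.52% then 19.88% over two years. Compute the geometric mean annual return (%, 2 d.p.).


Formula: Geometric mean = ((1+r1)*(1+r2))^(1/2) - 1
Product: (1 + 0.1952) * (1 + 0.1988) = 1.1952 * 1.1988 = 1.432806
Square root: 1.432806^0.5 = 1.196999
Geometric mean = 1.196999 - 1 = 0.196999
As percentage: 19.70%

19.70%


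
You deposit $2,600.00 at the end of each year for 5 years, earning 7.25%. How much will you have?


Formula: FV = PMT * ((1+r)^n - 1) / r
Growth factor: (1 + 0.0725)^5 = 1.419013
Numerator: 1.419013 - 1 = 0.419013
FV = $2,600.00 * 0.419013 / 0.0725 = $15,026.69

$15,026.69


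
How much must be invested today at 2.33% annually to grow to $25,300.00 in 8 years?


Formula: PV = FV / (1 + r)^n
Substituting: PV = $25,300.00 / (1 + 0.0233)^8
Discount factor: (1.0233)^8 = 1.20233
PV = $25,300.00 / 1.20233 = $21,042.47

$21,042.47


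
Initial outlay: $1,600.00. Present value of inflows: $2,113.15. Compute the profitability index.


Formula: PI = PV(cash flows) / initial investment
Substituting: PI = $2,113.15 / $1,600.00
PI = 1.3207

1.3207


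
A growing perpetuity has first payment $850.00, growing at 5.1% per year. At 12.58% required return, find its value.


Formula: PV = C / (r - g)
Spread: r - g = 0.1258 - 0.051 = 0.0748
Substituting: PV = $850.00 / 0.0748
PV = $11,363.64

$11,363.64


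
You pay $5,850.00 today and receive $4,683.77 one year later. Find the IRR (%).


Formula: IRR = C1/C0 - 1
Substituting: IRR = $4,683.77 / $5,850.00 - 1
Ratio: 0.800644 - 1 = -0.199356
IRR = -19.9356%

-19.9356%


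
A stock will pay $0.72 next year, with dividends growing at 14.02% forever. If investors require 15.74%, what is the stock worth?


Formula: P = D1 / (r - g)
Spread: r - g = 0.1574 - 0.1402 = 0.0172
Substituting: P = $0.72 / 0.0172
P = $41.86

$41.86


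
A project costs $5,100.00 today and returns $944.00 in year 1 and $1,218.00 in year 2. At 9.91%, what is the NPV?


Formula: NPV = C0 + C1/(1+r) + C2/(1+r)^2
Discount C1: $944.00 / (1 + 0.0991) = $858.88
Discount C2: $1,218.00 / (1 + 0.0991)^2 = $1,008.26
NPV = -$5,100.00 + $858.88 + $1,008.26 = -$3,232.85

-$3,232.85


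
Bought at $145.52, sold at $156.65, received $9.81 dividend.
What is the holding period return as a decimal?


Formula: HPR = (P1 - P0 + D) / P0
Gain: $156.65 - $145.52 + $9.81 = $20.94
HPR = $20.94 / $145.52 = 0.1439

0.1439


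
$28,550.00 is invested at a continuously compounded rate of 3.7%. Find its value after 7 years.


Formula: FV = P * e^(r*t)
Exponent: r*t = 0.037 * 7 = 0.259
e^(0.259) = 1.295634
FV = $28,550.00 * 1.295634 = $36,990.35

$36,990.35


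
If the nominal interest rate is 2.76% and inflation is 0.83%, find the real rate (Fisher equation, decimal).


Formula: (1 + r_real) = (1 + r_nom) / (1 + inflation)
Substituting: (1 + r_real) = 1.0276 / 1.0083
(1 + r_real) = 1.019141
r_real = 1.019141 - 1 = 0.019141

0.019141


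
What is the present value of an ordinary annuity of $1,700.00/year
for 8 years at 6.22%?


Formula: PV = PMT * (1 - (1+r)^(-n)) / r
Discount factor: (1 + 0.0622)^(-8) = 0.617092
Bracket: 1 - 0.617092 = 0.382908
PV = $1,700.00 * 0.382908 / 0.0622 = $10,465.34

$10,465.34


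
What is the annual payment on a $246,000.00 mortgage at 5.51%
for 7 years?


Formula: PMT = PV * r / (1 - (1+r)^(-n))
Denominator: 1 - (1 + 0.0551)^(-7) = 0.313019
Numerator: $246,000.00 * 0.0551 = 13554.6
PMT = 13554.6 / 0.313019 = $43,302.78

$43,302.78


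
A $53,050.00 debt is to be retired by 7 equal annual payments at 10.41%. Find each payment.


Formula: PMT = PV * r / (1 - (1+r)^(-n))
Denominator: 1 - (1 + 0.1041)^(-7) = 0.500033
Numerator: $53,050.00 * 0.1041 = 5522.505
PMT = 5522.505 / 0.500033 = $11,044.28

$11,044.28


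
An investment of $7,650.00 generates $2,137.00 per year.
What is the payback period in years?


Formula: Payback = investment / annual cash flow
Substituting: Payback = $7,650.00 / $2,137.00
Payback = 3.5798 years

3.5798 years


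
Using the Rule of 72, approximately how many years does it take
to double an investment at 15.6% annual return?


Formula: Years ≈ 72 / r
Substituting: Years ≈ 72 / 15.6
Years ≈ 4.6

4.6 years


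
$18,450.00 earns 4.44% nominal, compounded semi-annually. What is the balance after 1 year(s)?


Formula: FV = P * (1 + r/m)^(m*t)
Period rate: r/m = 0.0444 / 2 = 0.0222
Total periods: m*t = 2 * 1 = 2
Growth factor: (1 + 0.0222)^2 = 1.044893
FV = $18,450.00 * 1.044893 = $19,278.27

$19,278.27


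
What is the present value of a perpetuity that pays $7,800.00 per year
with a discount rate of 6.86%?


Formula: PV = C / r
Substituting: PV = $7,800.00 / 0.0686
PV = $113,702.62

$113,702.62


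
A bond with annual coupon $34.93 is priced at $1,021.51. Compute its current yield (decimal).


Formula: Current yield = annual coupon / price
Substituting: CY = $34.93 / $1,021.51
CY = 0.034194

0.034194


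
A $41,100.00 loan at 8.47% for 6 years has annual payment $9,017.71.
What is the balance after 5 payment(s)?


Formula: Balance = PV*(1+r)^k - PMT*((1+r)^k - 1)/r
Growth: (1 + 0.0847)^5 = 1.501579
Accumulated factor: ((1+r)^k - 1)/r = 5.921831
Balance = $41,100.00 * 1.501579 - $9,017.71 * 5.921831
Balance = $8,313.55

$8,313.55


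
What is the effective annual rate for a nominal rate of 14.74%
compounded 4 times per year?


Formula: EAR = (1 + r/m)^m - 1
Period rate: r/m = 0.1474 / 4 = 0.03685
Compounding: (1 + 0.03685)^4 = 1.15575
EAR = 1.15575 - 1 = 0.15575

0.15575


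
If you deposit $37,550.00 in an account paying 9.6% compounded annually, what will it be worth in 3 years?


Formula: FV = P * (1 + r)^n
Substituting: FV = $37,550.00 * (1 + 0.096)^3
Growth factor: (1.096)^3 = 1.316533
FV = $37,550.00 * 1.316533 = $49,435.80

$49,435.80


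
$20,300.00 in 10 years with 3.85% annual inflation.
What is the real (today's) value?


Formula: Real value = nominal / (1 + inflation)^years
Price level: (1 + 0.0385)^10 = 1.459033
Real value = $20,300.00 / 1.459033 = $13,913.33

$13,913.33


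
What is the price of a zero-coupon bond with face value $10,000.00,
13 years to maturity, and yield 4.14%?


Formula: Price = FV / (1 + r)^n
Substituting: Price = $10,000.00 / (1 + 0.0414)^13
Discount factor: (1.0414)^13 = 1.694449
Price = $10,000.00 / 1.694449 = $5,901.62

$5,901.62


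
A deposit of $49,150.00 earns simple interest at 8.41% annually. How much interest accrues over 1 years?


Formula: I = P * r * t
Substituting: I = $49,150.00 * 0.0841 * 1
Step: I = $49,150.00 * 0.0841
I = $4,133.52

$4,133.52


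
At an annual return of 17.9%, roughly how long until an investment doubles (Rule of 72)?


Formula: Years ≈ 72 / r
Substituting: Years ≈ 72 / 17.9
Years ≈ 4.0

4.0 years


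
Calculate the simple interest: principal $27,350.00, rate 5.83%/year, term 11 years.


Formula: I = P * r * t
Substituting: I = $27,350.00 * 0.0583 * 11
Step: I = $27,350.00 * 0.6413
I = $17,539.56

$17,539.56


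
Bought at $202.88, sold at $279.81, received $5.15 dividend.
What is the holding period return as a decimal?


Formula: HPR = (P1 - P0 + D) / P0
Gain: $279.81 - $202.88 + $5.15 = $82.08
HPR = $82.08 / $202.88 = 0.4046

0.4046


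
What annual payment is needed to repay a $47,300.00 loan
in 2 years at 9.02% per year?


Formula: PMT = PV * r / (1 - (1+r)^(-n))
Denominator: 1 - (1 + 0.0902)^(-2) = 0.158629
Numerator: $47,300.00 * 0.0902 = 4266.46
PMT = 4266.46 / 0.158629 = $26,895.87

$26,895.87


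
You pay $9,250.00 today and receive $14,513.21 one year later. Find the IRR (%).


Formula: IRR = C1/C0 - 1
Substituting: IRR = $14,513.21 / $9,250.00 - 1
Ratio: 1.568996 - 1 = 0.568996
IRR = 56.8996%

56.8996%


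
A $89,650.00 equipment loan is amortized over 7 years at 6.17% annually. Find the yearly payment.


Formula: PMT = PV * r / (1 - (1+r)^(-n))
Denominator: 1 - (1 + 0.0617)^(-7) = 0.342361
Numerator: $89,650.00 * 0.0617 = 5531.405
PMT = 5531.405 / 0.342361 = $16,156.62

$16,156.62


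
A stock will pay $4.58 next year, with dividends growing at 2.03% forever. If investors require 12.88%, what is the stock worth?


Formula: P = D1 / (r - g)
Spread: r - g = 0.1288 - 0.0203 = 0.1085
Substituting: P = $4.58 / 0.1085
P = $42.21

$42.21


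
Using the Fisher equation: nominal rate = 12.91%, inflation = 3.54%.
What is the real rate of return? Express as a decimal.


Formula: (1 + r_real) = (1 + r_nom) / (1 + inflation)
Substituting: (1 + r_real) = 1.1291 / 1.0354
(1 + r_real) = 1.090496
r_real = 1.090496 - 1 = 0.090496

0.090496


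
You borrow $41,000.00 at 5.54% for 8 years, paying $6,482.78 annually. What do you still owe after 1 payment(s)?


Formula: Balance = PV*(1+r)^k - PMT*((1+r)^k - 1)/r
Growth: (1 + 0.0554)^1 = 1.0554
Accumulated factor: ((1+r)^k - 1)/r = 1.0
Balance = $41,000.00 * 1.0554 - $6,482.78 * 1.0
Balance = $36,788.62

$36,788.62


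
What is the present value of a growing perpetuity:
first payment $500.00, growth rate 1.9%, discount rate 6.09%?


Formula: PV = C / (r - g)
Spread: r - g = 0.0609 - 0.019 = 0.0419
Substituting: PV = $500.00 / 0.0419
PV = $11,933.17

$11,933.17


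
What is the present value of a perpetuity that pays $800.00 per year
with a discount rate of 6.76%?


Formula: PV = C / r
Substituting: PV = $800.00 / 0.0676
PV = $11,834.32

$11,834.32


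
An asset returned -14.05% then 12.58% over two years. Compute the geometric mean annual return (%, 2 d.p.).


Formula: Geometric mean = ((1+r1)*(1+r2))^(1/2) - 1
Product: (1 + -0.1405) * (1 + 0.1258) = 0.8595 * 1.1258 = 0.967625
Square root: 0.967625^0.5 = 0.983679
Geometric mean = 0.983679 - 1 = -0.016321
As percentage: -1.63%

-1.63%


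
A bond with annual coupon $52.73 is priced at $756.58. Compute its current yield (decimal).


Formula: Current yield = annual coupon / price
Substituting: CY = $52.73 / $756.58
CY = 0.069695

0.069695


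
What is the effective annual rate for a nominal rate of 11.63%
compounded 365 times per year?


Formula: EAR = (1 + r/m)^m - 1
Period rate: r/m = 0.1163 / 365 = 0.000319
Compounding: (1 + 0.000319)^365 = 1.123312
EAR = 1.123312 - 1 = 0.123312

0.123312


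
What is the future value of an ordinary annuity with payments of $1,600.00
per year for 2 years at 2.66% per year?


Formula: FV = PMT * ((1+r)^n - 1) / r
Growth factor: (1 + 0.0266)^2 = 1.053908
Numerator: 1.053908 - 1 = 0.053908
FV = $1,600.00 * 0.053908 / 0.0266 = $3,242.56

$3,242.56


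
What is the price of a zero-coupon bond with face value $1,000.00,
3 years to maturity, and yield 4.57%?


Formula: Price = FV / (1 + r)^n
Substituting: Price = $1,000.00 / (1 + 0.0457)^3
Discount factor: (1.0457)^3 = 1.143461
Price = $1,000.00 / 1.143461 = $874.54

$874.54


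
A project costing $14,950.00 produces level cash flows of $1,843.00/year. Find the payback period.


Formula: Payback = investment / annual cash flow
Substituting: Payback = $14,950.00 / $1,843.00
Payback = 8.1118 years

8.1118 years


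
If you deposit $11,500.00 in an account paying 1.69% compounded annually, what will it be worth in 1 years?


Formula: FV = P * (1 + r)^n
Substituting: FV = $11,500.00 * (1 + 0.0169)^1
Growth factor: (1.0169)^1 = 1.0169
FV = $11,500.00 * 1.0169 = $11,694.35

$11,694.35


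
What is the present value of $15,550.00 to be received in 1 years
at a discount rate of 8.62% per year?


Formula: PV = FV / (1 + r)^n
Substituting: PV = $15,550.00 / (1 + 0.0862)^1
Discount factor: (1.0862)^1 = 1.0862
PV = $15,550.00 / 1.0862 = $14,315.96

$14,315.96


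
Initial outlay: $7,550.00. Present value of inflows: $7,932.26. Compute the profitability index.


Formula: PI = PV(cash flows) / initial investment
Substituting: PI = $7,932.26 / $7,550.00
PI = 1.0506

1.0506


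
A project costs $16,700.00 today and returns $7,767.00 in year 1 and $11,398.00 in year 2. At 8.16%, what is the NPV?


Formula: NPV = C0 + C1/(1+r) + C2/(1+r)^2
Discount C1: $7,767.00 / (1 + 0.0816) = $7,181.03
Discount C2: $11,398.00 / (1 + 0.0816)^2 = $9,743.06
NPV = -$16,700.00 + $7,181.03 + $9,743.06 = $224.09

$224.09


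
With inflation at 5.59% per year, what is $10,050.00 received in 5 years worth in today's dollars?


Formula: Real value = nominal / (1 + inflation)^years
Price level: (1 + 0.0559)^5 = 1.312544
Real value = $10,050.00 / 1.312544 = $7,656.88

$7,656.88


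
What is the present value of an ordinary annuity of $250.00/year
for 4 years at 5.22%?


Formula: PV = PMT * (1 - (1+r)^(-n)) / r
Discount factor: (1 + 0.0522)^(-4) = 0.815843
Bracket: 1 - 0.815843 = 0.184157
PV = $250.00 * 0.184157 / 0.0522 = $881.98

$881.98


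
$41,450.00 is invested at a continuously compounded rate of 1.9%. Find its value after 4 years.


Formula: FV = P * e^(r*t)
Exponent: r*t = 0.019 * 4 = 0.076
e^(0.076) = 1.078963
FV = $41,450.00 * 1.078963 = $44,723.00

$44,723.00


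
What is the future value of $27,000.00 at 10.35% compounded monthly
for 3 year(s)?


Formula: FV = P * (1 + r/m)^(m*t)
Period rate: r/m = 0.1035 / 12 = 0.008625
Total periods: m*t = 12 * 3 = 36
Growth factor: (1 + 0.008625)^36 = 1.362292
FV = $27,000.00 * 1.362292 = $36,781.89

$36,781.89


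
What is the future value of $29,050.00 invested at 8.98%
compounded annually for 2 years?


Formula: FV = P * (1 + r)^n
Substituting: FV = $29,050.00 * (1 + 0.0898)^2
Growth factor: (1.0898)^2 = 1.187664
FV = $29,050.00 * 1.187664 = $34,501.64

$34,501.64


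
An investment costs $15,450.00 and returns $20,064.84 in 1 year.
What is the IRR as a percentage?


Formula: IRR = C1/C0 - 1
Substituting: IRR = $20,064.84 / $15,450.00 - 1
Ratio: 1.298695 - 1 = 0.298695
IRR = 29.8695%

29.8695%


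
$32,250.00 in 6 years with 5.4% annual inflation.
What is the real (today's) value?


Formula: Real value = nominal / (1 + inflation)^years
Price level: (1 + 0.054)^6 = 1.37102
Real value = $32,250.00 / 1.37102 = $23,522.64

$23,522.64


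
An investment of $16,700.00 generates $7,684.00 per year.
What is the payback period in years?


Formula: Payback = investment / annual cash flow
Substituting: Payback = $16,700.00 / $7,684.00
Payback = 2.1733 years

2.1733 years


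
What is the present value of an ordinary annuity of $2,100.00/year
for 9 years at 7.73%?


Formula: PV = PMT * (1 - (1+r)^(-n)) / r
Discount factor: (1 + 0.0773)^(-9) = 0.511647
Bracket: 1 - 0.511647 = 0.488353
PV = $2,100.00 * 0.488353 / 0.0773 = $13,267.04

$13,267.04


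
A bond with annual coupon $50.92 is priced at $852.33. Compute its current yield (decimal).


Formula: Current yield = annual coupon / price
Substituting: CY = $50.92 / $852.33
CY = 0.059742

0.059742


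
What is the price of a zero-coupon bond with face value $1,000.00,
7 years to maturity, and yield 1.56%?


Formula: Price = FV / (1 + r)^n
Substituting: Price = $1,000.00 / (1 + 0.0156)^7
Discount factor: (1.0156)^7 = 1.114446
Price = $1,000.00 / 1.114446 = $897.31

$897.31


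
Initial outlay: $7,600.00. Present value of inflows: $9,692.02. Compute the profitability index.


Formula: PI = PV(cash flows) / initial investment
Substituting: PI = $9,692.02 / $7,600.00
PI = 1.2753

1.2753


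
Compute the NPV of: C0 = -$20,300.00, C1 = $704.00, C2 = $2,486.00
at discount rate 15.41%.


Formula: NPV = C0 + C1/(1+r) + C2/(1+r)^2
Discount C1: $704.00 / (1 + 0.1541) = $610.00
Discount C2: $2,486.00 / (1 + 0.1541)^2 = $1,866.44
NPV = -$20,300.00 + $610.00 + $1,866.44 = -$17,823.56

-$17,823.56


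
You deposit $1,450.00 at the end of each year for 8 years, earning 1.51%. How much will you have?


Formula: FV = PMT * ((1+r)^n - 1) / r
Growth factor: (1 + 0.0151)^8 = 1.127381
Numerator: 1.127381 - 1 = 0.127381
FV = $1,450.00 * 0.127381 / 0.0151 = $12,231.93

$12,231.93


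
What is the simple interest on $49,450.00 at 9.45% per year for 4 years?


Formula: I = P * r * t
Substituting: I = $49,450.00 * 0.0945 * 4
Step: I = $49,450.00 * 0.378
I = $18,692.10

$18,692.10


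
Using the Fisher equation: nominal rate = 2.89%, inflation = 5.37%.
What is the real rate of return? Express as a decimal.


Formula: (1 + r_real) = (1 + r_nom) / (1 + inflation)
Substituting: (1 + r_real) = 1.0289 / 1.0537
(1 + r_real) = 0.976464
r_real = 0.976464 - 1 = -0.023536

-0.023536


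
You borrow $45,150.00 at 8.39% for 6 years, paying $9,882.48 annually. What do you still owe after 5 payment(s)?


Formula: Balance = PV*(1+r)^k - PMT*((1+r)^k - 1)/r
Growth: (1 + 0.0839)^5 = 1.49605
Accumulated factor: ((1+r)^k - 1)/r = 5.912395
Balance = $45,150.00 * 1.49605 - $9,882.48 * 5.912395
Balance = $9,117.53

$9,117.53


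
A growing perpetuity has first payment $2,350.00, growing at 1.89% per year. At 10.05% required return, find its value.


Formula: PV = C / (r - g)
Spread: r - g = 0.1005 - 0.0189 = 0.0816
Substituting: PV = $2,350.00 / 0.0816
PV = $28,799.02

$28,799.02


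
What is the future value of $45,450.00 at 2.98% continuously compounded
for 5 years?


Formula: FV = P * e^(r*t)
Exponent: r*t = 0.0298 * 5 = 0.149
e^(0.149) = 1.160673
FV = $45,450.00 * 1.160673 = $52,752.59

$52,752.59


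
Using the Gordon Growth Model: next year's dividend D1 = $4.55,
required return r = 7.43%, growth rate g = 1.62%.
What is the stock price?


Formula: P = D1 / (r - g)
Spread: r - g = 0.0743 - 0.0162 = 0.0581
Substituting: P = $4.55 / 0.0581
P = $78.31

$78.31


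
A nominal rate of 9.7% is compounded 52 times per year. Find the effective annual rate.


Formula: EAR = (1 + r/m)^m - 1
Period rate: r/m = 0.097 / 52 = 0.001865
Compounding: (1 + 0.001865)^52 = 1.101761
EAR = 1.101761 - 1 = 0.101761

0.101761


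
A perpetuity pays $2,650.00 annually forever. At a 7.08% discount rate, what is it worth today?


Formula: PV = C / r
Substituting: PV = $2,650.00 / 0.0708
PV = $37,429.38

$37,429.38


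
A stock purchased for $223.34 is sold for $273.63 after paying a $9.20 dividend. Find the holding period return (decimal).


Formula: HPR = (P1 - P0 + D) / P0
Gain: $273.63 - $223.34 + $9.20 = $59.49
HPR = $59.49 / $223.34 = 0.2664

0.2664


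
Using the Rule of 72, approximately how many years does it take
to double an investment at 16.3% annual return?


Formula: Years ≈ 72 / r
Substituting: Years ≈ 72 / 16.3
Years ≈ 4.4

4.4 years


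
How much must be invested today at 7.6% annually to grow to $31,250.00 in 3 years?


Formula: PV = FV / (1 + r)^n
Substituting: PV = $31,250.00 / (1 + 0.076)^3
Discount factor: (1.076)^3 = 1.245767
PV = $31,250.00 / 1.245767 = $25,084.95

$25,084.95


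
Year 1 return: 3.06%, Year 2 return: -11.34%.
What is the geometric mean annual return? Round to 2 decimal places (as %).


Formula: Geometric mean = ((1+r1)*(1+r2))^(1/2) - 1
Product: (1 + 0.0306) * (1 + -0.1134) = 1.0306 * 0.8866 = 0.91373
Square root: 0.91373^0.5 = 0.955892
Geometric mean = 0.955892 - 1 = -0.044108
As percentage: -4.41%

-4.41%


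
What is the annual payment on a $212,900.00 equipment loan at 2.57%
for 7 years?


Formula: PMT = PV * r / (1 - (1+r)^(-n))
Denominator: 1 - (1 + 0.0257)^(-7) = 0.162745
Numerator: $212,900.00 * 0.0257 = 5471.53
PMT = 5471.53 / 0.162745 = $33,620.17

$33,620.17


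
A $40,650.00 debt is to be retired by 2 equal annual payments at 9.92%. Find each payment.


Formula: PMT = PV * r / (1 - (1+r)^(-n))
Denominator: 1 - (1 + 0.0992)^(-2) = 0.17235
Numerator: $40,650.00 * 0.0992 = 4032.48
PMT = 4032.48 / 0.17235 = $23,397.00

$23,397.00


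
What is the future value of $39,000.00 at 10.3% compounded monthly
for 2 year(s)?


Formula: FV = P * (1 + r/m)^(m*t)
Period rate: r/m = 0.103 / 12 = 0.008583
Total periods: m*t = 12 * 2 = 24
Growth factor: (1 + 0.008583)^24 = 1.227674
FV = $39,000.00 * 1.227674 = $47,879.27

$47,879.27


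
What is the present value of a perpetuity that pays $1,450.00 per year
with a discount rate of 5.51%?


Formula: PV = C / r
Substituting: PV = $1,450.00 / 0.0551
PV = $26,315.79

$26,315.79


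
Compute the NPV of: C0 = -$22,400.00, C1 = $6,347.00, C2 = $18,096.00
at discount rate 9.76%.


Formula: NPV = C0 + C1/(1+r) + C2/(1+r)^2
Discount C1: $6,347.00 / (1 + 0.0976) = $5,782.62
Discount C2: $18,096.00 / (1 + 0.0976)^2 = $15,020.85
NPV = -$22,400.00 + $5,782.62 + $15,020.85 = -$1,596.54

-$1,596.54


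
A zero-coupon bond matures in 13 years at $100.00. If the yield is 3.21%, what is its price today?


Formula: Price = FV / (1 + r)^n
Substituting: Price = $100.00 / (1 + 0.0321)^13
Discount factor: (1.0321)^13 = 1.507937
Price = $100.00 / 1.507937 = $66.32

$66.32


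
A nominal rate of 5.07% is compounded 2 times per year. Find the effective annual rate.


Formula: EAR = (1 + r/m)^m - 1
Period rate: r/m = 0.0507 / 2 = 0.02535
Compounding: (1 + 0.02535)^2 = 1.051343
EAR = 1.051343 - 1 = 0.051343

0.051343


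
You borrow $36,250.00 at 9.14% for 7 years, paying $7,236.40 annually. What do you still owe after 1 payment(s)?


Formula: Balance = PV*(1+r)^k - PMT*((1+r)^k - 1)/r
Growth: (1 + 0.0914)^1 = 1.0914
Accumulated factor: ((1+r)^k - 1)/r = 1.0
Balance = $36,250.00 * 1.0914 - $7,236.40 * 1.0
Balance = $32,326.85

$32,326.85


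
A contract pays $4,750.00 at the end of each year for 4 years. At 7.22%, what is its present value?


Formula: PV = PMT * (1 - (1+r)^(-n)) / r
Discount factor: (1 + 0.0722)^(-4) = 0.756653
Bracket: 1 - 0.756653 = 0.243347
PV = $4,750.00 * 0.243347 / 0.0722 = $16,009.67

$16,009.67


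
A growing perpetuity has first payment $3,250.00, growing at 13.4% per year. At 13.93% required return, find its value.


Formula: PV = C / (r - g)
Spread: r - g = 0.1393 - 0.134 = 0.0053
Substituting: PV = $3,250.00 / 0.0053
PV = $613,207.55

$613,207.55


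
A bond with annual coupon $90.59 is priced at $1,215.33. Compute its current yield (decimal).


Formula: Current yield = annual coupon / price
Substituting: CY = $90.59 / $1,215.33
CY = 0.074539

0.074539


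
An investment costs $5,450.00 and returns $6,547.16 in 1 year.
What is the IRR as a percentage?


Formula: IRR = C1/C0 - 1
Substituting: IRR = $6,547.16 / $5,450.00 - 1
Ratio: 1.201314 - 1 = 0.201314
IRR = 20.1314%

20.1314%


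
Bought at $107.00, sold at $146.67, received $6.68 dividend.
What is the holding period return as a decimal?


Formula: HPR = (P1 - P0 + D) / P0
Gain: $146.67 - $107.00 + $6.68 = $46.35
HPR = $46.35 / $107.00 = 0.4332

0.4332


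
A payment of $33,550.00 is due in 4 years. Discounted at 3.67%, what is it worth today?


Formula: PV = FV / (1 + r)^n
Substituting: PV = $33,550.00 / (1 + 0.0367)^4
Discount factor: (1.0367)^4 = 1.155081
PV = $33,550.00 / 1.155081 = $29,045.59

$29,045.59


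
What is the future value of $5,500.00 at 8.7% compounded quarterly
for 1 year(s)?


Formula: FV = P * (1 + r/m)^(m*t)
Period rate: r/m = 0.087 / 4 = 0.02175
Total periods: m*t = 4 * 1 = 4
Growth factor: (1 + 0.02175)^4 = 1.08988
FV = $5,500.00 * 1.08988 = $5,994.34

$5,994.34


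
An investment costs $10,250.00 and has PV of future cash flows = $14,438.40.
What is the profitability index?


Formula: PI = PV(cash flows) / initial investment
Substituting: PI = $14,438.40 / $10,250.00
PI = 1.4086

1.4086


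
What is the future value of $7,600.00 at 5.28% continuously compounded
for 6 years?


Formula: FV = P * e^(r*t)
Exponent: r*t = 0.0528 * 6 = 0.3168
e^(0.3168) = 1.372728
FV = $7,600.00 * 1.372728 = $10,432.73

$10,432.73


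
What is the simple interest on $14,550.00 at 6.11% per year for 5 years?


Formula: I = P * r * t
Substituting: I = $14,550.00 * 0.0611 * 5
Step: I = $14,550.00 * 0.3055
I = $4,445.03

$4,445.03


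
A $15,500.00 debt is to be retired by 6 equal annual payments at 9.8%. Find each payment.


Formula: PMT = PV * r / (1 - (1+r)^(-n))
Denominator: 1 - (1 + 0.098)^(-6) = 0.429329
Numerator: $15,500.00 * 0.098 = 1519.0
PMT = 1519.0 / 0.429329 = $3,538.08

$3,538.08


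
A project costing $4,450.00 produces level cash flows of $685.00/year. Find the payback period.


Formula: Payback = investment / annual cash flow
Substituting: Payback = $4,450.00 / $685.00
Payback = 6.4964 years

6.4964 years


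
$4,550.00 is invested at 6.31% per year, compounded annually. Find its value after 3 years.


Formula: FV = P * (1 + r)^n
Substituting: FV = $4,550.00 * (1 + 0.0631)^3
Growth factor: (1.0631)^3 = 1.201496
FV = $4,550.00 * 1.201496 = $5,466.81

$5,466.81


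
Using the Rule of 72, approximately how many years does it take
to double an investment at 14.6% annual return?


Formula: Years ≈ 72 / r
Substituting: Years ≈ 72 / 14.6
Years ≈ 4.9

4.9 years


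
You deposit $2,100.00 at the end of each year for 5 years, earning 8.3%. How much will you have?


Formula: FV = PMT * ((1+r)^n - 1) / r
Growth factor: (1 + 0.083)^5 = 1.489849
Numerator: 1.489849 - 1 = 0.489849
FV = $2,100.00 * 0.489849 / 0.083 = $12,393.77

$12,393.77


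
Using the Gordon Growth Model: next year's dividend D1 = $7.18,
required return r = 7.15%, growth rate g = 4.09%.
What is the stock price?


Formula: P = D1 / (r - g)
Spread: r - g = 0.0715 - 0.0409 = 0.0306
Substituting: P = $7.18 / 0.0306
P = $234.64

$234.64


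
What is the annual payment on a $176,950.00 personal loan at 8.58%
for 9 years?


Formula: PMT = PV * r / (1 - (1+r)^(-n))
Denominator: 1 - (1 + 0.0858)^(-9) = 0.523293
Numerator: $176,950.00 * 0.0858 = 15182.31
PMT = 15182.31 / 0.523293 = $29,013.02

$29,013.02


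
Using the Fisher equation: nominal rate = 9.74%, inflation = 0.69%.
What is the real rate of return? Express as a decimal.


Formula: (1 + r_real) = (1 + r_nom) / (1 + inflation)
Substituting: (1 + r_real) = 1.0974 / 1.0069
(1 + r_real) = 1.08988
r_real = 1.08988 - 1 = 0.08988

0.08988


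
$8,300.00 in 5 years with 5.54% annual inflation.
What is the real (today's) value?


Formula: Real value = nominal / (1 + inflation)^years
Price level: (1 + 0.0554)^5 = 1.30944
Real value = $8,300.00 / 1.30944 = $6,338.59

$6,338.59


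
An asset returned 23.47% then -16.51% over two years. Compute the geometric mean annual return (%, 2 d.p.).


Formula: Geometric mean = ((1+r1)*(1+r2))^(1/2) - 1
Product: (1 + 0.2347) * (1 + -0.1651) = 1.2347 * 0.8349 = 1.030851
Square root: 1.030851^0.5 = 1.015308
Geometric mean = 1.015308 - 1 = 0.015308
As percentage: 1.53%

1.53%


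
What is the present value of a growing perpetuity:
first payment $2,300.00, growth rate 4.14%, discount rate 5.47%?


Formula: PV = C / (r - g)
Spread: r - g = 0.0547 - 0.0414 = 0.0133
Substituting: PV = $2,300.00 / 0.0133
PV = $172,932.33

$172,932.33


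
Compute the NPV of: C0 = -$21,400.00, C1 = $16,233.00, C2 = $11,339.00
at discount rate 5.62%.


Formula: NPV = C0 + C1/(1+r) + C2/(1+r)^2
Discount C1: $16,233.00 / (1 + 0.0562) = $15,369.25
Discount C2: $11,339.00 / (1 + 0.0562)^2 = $10,164.42
NPV = -$21,400.00 + $15,369.25 + $10,164.42 = $4,133.66

$4,133.66


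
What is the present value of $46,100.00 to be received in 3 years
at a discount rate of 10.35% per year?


Formula: PV = FV / (1 + r)^n
Substituting: PV = $46,100.00 / (1 + 0.1035)^3
Discount factor: (1.1035)^3 = 1.343745
PV = $46,100.00 / 1.343745 = $34,307.09

$34,307.09


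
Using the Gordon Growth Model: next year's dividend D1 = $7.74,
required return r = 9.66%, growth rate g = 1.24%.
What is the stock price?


Formula: P = D1 / (r - g)
Spread: r - g = 0.0966 - 0.0124 = 0.0842
Substituting: P = $7.74 / 0.0842
P = $91.92

$91.92


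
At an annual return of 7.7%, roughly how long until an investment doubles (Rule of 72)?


Formula: Years ≈ 72 / r
Substituting: Years ≈ 72 / 7.7
Years ≈ 9.4

9.4 years


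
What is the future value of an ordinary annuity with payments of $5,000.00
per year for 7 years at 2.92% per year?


Formula: FV = PMT * ((1+r)^n - 1) / r
Growth factor: (1 + 0.0292)^7 = 1.223203
Numerator: 1.223203 - 1 = 0.223203
FV = $5,000.00 * 0.223203 / 0.0292 = $38,219.65

$38,219.65


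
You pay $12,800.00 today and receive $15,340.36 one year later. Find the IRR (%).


Formula: IRR = C1/C0 - 1
Substituting: IRR = $15,340.36 / $12,800.00 - 1
Ratio: 1.198466 - 1 = 0.198466
IRR = 19.8466%

19.8466%


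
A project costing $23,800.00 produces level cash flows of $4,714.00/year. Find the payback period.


Formula: Payback = investment / annual cash flow
Substituting: Payback = $23,800.00 / $4,714.00
Payback = 5.0488 years

5.0488 years


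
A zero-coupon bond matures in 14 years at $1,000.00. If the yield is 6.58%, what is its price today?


Formula: Price = FV / (1 + r)^n
Substituting: Price = $1,000.00 / (1 + 0.0658)^14
Discount factor: (1.0658)^14 = 2.440394
Price = $1,000.00 / 2.440394 = $409.77

$409.77


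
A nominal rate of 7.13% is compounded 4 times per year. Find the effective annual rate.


Formula: EAR = (1 + r/m)^m - 1
Period rate: r/m = 0.0713 / 4 = 0.017825
Compounding: (1 + 0.017825)^4 = 1.073229
EAR = 1.073229 - 1 = 0.073229

0.073229


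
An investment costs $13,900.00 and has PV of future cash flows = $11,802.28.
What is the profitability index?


Formula: PI = PV(cash flows) / initial investment
Substituting: PI = $11,802.28 / $13,900.00
PI = 0.8491

0.8491


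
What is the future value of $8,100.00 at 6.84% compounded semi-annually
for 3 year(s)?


Formula: FV = P * (1 + r/m)^(m*t)
Period rate: r/m = 0.0684 / 2 = 0.0342
Total periods: m*t = 2 * 3 = 6
Growth factor: (1 + 0.0342)^6 = 1.223565
FV = $8,100.00 * 1.223565 = $9,910.88

$9,910.88


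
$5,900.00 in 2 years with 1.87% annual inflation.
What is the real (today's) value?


Formula: Real value = nominal / (1 + inflation)^years
Price level: (1 + 0.0187)^2 = 1.03775
Real value = $5,900.00 / 1.03775 = $5,685.38

$5,685.38


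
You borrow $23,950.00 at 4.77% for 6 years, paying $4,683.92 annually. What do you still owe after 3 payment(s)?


Formula: Balance = PV*(1+r)^k - PMT*((1+r)^k - 1)/r
Growth: (1 + 0.0477)^3 = 1.150034
Accumulated factor: ((1+r)^k - 1)/r = 3.145375
Balance = $23,950.00 * 1.150034 - $4,683.92 * 3.145375
Balance = $12,810.64

$12,810.64


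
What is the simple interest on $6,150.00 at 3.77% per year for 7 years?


Formula: I = P * r * t
Substituting: I = $6,150.00 * 0.0377 * 7
Step: I = $6,150.00 * 0.2639
I = $1,622.99

$1,622.99


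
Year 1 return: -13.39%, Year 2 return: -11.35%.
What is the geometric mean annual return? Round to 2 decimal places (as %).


Formula: Geometric mean = ((1+r1)*(1+r2))^(1/2) - 1
Product: (1 + -0.1339) * (1 + -0.1135) = 0.8661 * 0.8865 = 0.767798
Square root: 0.767798^0.5 = 0.876241
Geometric mean = 0.876241 - 1 = -0.123759
As percentage: -12.38%

-12.38%


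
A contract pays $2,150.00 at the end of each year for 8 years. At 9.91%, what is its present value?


Formula: PV = PMT * (1 - (1+r)^(-n)) / r
Discount factor: (1 + 0.0991)^(-8) = 0.469572
Bracket: 1 - 0.469572 = 0.530428
PV = $2,150.00 * 0.530428 / 0.0991 = $11,507.77

$11,507.77


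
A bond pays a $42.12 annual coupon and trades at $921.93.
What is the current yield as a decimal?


Formula: Current yield = annual coupon / price
Substituting: CY = $42.12 / $921.93
CY = 0.045687

0.045687


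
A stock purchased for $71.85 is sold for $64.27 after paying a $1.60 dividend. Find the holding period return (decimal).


Formula: HPR = (P1 - P0 + D) / P0
Gain: $64.27 - $71.85 + $1.60 = -$5.98
HPR = -$5.98 / $71.85 = -0.0832

-0.0832


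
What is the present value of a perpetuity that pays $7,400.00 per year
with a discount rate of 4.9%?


Formula: PV = C / r
Substituting: PV = $7,400.00 / 0.049
PV = $151,020.41

$151,020.41


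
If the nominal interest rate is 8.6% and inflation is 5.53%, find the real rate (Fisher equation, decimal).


Formula: (1 + r_real) = (1 + r_nom) / (1 + inflation)
Substituting: (1 + r_real) = 1.086 / 1.0553
(1 + r_real) = 1.029091
r_real = 1.029091 - 1 = 0.029091

0.029091


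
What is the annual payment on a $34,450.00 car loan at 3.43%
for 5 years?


Formula: PMT = PV * r / (1 - (1+r)^(-n))
Denominator: 1 - (1 + 0.0343)^(-5) = 0.155174
Numerator: $34,450.00 * 0.0343 = 1181.635
PMT = 1181.635 / 0.155174 = $7,614.91

$7,614.91


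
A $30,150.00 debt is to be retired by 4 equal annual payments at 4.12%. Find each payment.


Formula: PMT = PV * r / (1 - (1+r)^(-n))
Denominator: 1 - (1 + 0.0412)^(-4) = 0.14913
Numerator: $30,150.00 * 0.0412 = 1242.18
PMT = 1242.18 / 0.14913 = $8,329.53

$8,329.53


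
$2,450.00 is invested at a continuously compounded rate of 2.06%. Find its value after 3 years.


Formula: FV = P * e^(r*t)
Exponent: r*t = 0.0206 * 3 = 0.0618
e^(0.0618) = 1.06375
FV = $2,450.00 * 1.06375 = $2,606.19

$2,606.19


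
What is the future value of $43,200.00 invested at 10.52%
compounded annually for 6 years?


Formula: FV = P * (1 + r)^n
Substituting: FV = $43,200.00 * (1 + 0.1052)^6
Growth factor: (1.1052)^6 = 1.822407
FV = $43,200.00 * 1.822407 = $78,727.96

$78,727.96


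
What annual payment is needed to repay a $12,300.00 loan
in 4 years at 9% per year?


Formula: PMT = PV * r / (1 - (1+r)^(-n))
Denominator: 1 - (1 + 0.09)^(-4) = 0.291575
Numerator: $12,300.00 * 0.09 = 1107.0
PMT = 1107.0 / 0.291575 = $3,796.62

$3,796.62


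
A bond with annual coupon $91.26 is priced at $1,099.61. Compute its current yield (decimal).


Formula: Current yield = annual coupon / price
Substituting: CY = $91.26 / $1,099.61
CY = 0.082993

0.082993


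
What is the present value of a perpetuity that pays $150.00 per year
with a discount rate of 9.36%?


Formula: PV = C / r
Substituting: PV = $150.00 / 0.0936
PV = $1,602.56

$1,602.56


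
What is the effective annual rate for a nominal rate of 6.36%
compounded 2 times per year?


Formula: EAR = (1 + r/m)^m - 1
Period rate: r/m = 0.0636 / 2 = 0.0318
Compounding: (1 + 0.0318)^2 = 1.064611
EAR = 1.064611 - 1 = 0.064611

0.064611


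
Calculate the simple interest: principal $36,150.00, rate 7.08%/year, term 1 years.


Formula: I = P * r * t
Substituting: I = $36,150.00 * 0.0708 * 1
Step: I = $36,150.00 * 0.0708
I = $2,559.42

$2,559.42


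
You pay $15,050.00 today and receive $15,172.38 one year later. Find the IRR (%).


Formula: IRR = C1/C0 - 1
Substituting: IRR = $15,172.38 / $15,050.00 - 1
Ratio: 1.008132 - 1 = 0.008132
IRR = 0.8132%

0.8132%


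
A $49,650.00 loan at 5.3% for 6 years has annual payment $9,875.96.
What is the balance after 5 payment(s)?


Formula: Balance = PV*(1+r)^k - PMT*((1+r)^k - 1)/r
Growth: (1 + 0.053)^5 = 1.294619
Accumulated factor: ((1+r)^k - 1)/r = 5.558842
Balance = $49,650.00 * 1.294619 - $9,875.96 * 5.558842
Balance = $9,378.91

$9,378.91


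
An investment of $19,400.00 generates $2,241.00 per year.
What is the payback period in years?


Formula: Payback = investment / annual cash flow
Substituting: Payback = $19,400.00 / $2,241.00
Payback = 8.6568 years

8.6568 years


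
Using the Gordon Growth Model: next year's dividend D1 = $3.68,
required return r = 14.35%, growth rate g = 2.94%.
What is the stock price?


Formula: P = D1 / (r - g)
Spread: r - g = 0.1435 - 0.0294 = 0.1141
Substituting: P = $3.68 / 0.1141
P = $32.25

$32.25


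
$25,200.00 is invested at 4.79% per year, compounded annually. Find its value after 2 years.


Formula: FV = P * (1 + r)^n
Substituting: FV = $25,200.00 * (1 + 0.0479)^2
Growth factor: (1.0479)^2 = 1.098094
FV = $25,200.00 * 1.098094 = $27,671.98

$27,671.98
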